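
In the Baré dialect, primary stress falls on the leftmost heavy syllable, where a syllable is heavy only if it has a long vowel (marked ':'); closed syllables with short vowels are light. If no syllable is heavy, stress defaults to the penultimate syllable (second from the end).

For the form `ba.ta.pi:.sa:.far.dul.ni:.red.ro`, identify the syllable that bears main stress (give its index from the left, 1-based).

Weights: 1 ba L, 2 ta L, 3 pi: H, 4 sa: H, 5 far L, 6 dul L, 7 ni: H, 8 red L, 9 ro L.
Heavy syllables in the domain: 3, 4, 7. The leftmost is syllable 3 (pi:).
Primary stress: syllable 3 → ba.ta.ˈpi:.sa:.far.dul.ni:.red.ro.

3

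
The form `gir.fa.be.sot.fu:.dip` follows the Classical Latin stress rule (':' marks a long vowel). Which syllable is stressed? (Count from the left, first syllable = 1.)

Classical Latin: stress the penult if heavy (long vowel or closed), else the antepenult.
Weights: 4 sot H, 5 fu: H, 6 dip H.
The penult (syllable 5, fu:) is heavy, so it takes stress.
Stress on syllable 5: gir.fa.be.sot.ˈfu:.dip.

5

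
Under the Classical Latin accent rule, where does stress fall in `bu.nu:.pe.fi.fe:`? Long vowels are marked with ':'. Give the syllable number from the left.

3

Classical Latin: stress the penult if heavy (long vowel or closed), else the antepenult.
Weights: 3 pe L, 4 fi L, 5 fe: H.
The penult (syllable 4, fi) is light, so stress falls on the antepenult (syllable 3, pe).
Stress on syllable 3: bu.nu:.ˈpe.fi.fe:.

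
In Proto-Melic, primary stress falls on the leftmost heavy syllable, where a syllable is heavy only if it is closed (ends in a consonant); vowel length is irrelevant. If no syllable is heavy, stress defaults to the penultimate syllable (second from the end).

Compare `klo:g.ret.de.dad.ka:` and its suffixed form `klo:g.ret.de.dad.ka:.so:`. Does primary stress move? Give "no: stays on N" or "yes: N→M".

no: stays on 1

Base `klo:g.ret.de.dad.ka:` (5 syllables):
  Weights: 1 klo:g H, 2 ret H, 3 de L, 4 dad H, 5 ka: L.
  Heavy syllables in the domain: 1, 2, 4. The leftmost is syllable 1 (klo:g).
  → primary stress on syllable 1.
Suffixed `klo:g.ret.de.dad.ka:.so:` (6 syllables):
  Weights: 1 klo:g H, 2 ret H, 3 de L, 4 dad H, 5 ka: L, 6 so: L.
  Heavy syllables in the domain: 1, 2, 4. The leftmost is syllable 1 (klo:g).
  → primary stress on syllable 1.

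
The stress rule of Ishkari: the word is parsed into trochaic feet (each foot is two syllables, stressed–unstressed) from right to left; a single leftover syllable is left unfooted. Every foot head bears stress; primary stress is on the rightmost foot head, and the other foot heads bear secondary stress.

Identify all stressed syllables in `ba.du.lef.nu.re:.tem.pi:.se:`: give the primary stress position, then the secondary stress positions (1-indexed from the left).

primary 7, secondary 1, 3, 5

Parse right to left into trochaic (ˈσσ) feet: (ˈba.du) (ˈlef.nu) (ˈre:.tem) (ˈpi:.se:).
Foot heads (stressed positions): 1, 3, 5, 7.
End Rule Rightmost: primary stress on the rightmost head = syllable 7.
Secondary stress on 1, 3, 5: ˌba.du.ˌlef.nu.ˌre:.tem.ˈpi:.se:.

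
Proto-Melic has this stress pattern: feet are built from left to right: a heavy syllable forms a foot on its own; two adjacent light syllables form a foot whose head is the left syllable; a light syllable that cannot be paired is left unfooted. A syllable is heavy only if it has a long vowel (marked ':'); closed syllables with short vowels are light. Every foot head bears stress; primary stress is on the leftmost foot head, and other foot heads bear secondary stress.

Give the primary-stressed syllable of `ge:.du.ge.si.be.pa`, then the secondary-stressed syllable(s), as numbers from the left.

primary 1, secondary 2, 4

Weights: 1 ge: H, 2 du L, 3 ge L, 4 si L, 5 be L, 6 pa L.
Parse left to right (heavy = foot alone; LL = one foot; stranded L unfooted): (ˈge:) (ˈdu.ge) (ˈsi.be) pa.
Foot heads: 1, 2, 4.
Primary stress on the leftmost head = syllable 1.
Secondary stress on 2, 4: ˈge:.ˌdu.ge.ˌsi.be.pa.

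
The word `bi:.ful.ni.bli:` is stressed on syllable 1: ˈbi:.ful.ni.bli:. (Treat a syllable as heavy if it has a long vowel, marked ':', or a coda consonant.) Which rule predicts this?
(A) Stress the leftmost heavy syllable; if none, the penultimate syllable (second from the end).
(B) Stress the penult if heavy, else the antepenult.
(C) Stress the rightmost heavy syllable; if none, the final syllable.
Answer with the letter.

A

Rule A → syllable 1 ✓.
Rule B → syllable 2 (observed: 1).
Rule C → syllable 4 (observed: 1).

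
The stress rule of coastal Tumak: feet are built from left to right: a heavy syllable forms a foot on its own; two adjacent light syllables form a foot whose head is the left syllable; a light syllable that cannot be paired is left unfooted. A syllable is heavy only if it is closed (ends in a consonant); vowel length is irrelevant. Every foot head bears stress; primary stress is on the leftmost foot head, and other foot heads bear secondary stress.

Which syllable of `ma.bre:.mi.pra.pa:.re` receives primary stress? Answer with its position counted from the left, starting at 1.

1

Weights: 1 ma L, 2 bre: L, 3 mi L, 4 pra L, 5 pa: L, 6 re L.
Parse left to right (heavy = foot alone; LL = one foot; stranded L unfooted): (ˈma.bre:) (ˈmi.pra) (ˈpa:.re).
Foot heads: 1, 3, 5.
Primary stress on the leftmost head = syllable 1.
Primary stress: syllable 1 → ˈma.bre:.mi.pra.pa:.re.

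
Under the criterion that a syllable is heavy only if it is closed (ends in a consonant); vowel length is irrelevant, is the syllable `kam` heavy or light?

heavy

`kam`: short vowel, closed (coda /m/). Closed (coda /m/) → heavy.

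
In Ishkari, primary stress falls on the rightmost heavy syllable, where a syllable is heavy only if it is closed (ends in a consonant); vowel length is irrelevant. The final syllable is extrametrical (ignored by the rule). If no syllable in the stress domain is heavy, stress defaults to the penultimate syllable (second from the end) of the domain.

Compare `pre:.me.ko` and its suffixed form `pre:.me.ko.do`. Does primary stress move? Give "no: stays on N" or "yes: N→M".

yes: 1→2

Base `pre:.me.ko` (3 syllables):
  The final syllable (3, ko) is extrametrical; the stress domain is syllables 1–2.
  Weights: 1 pre: L, 2 me L.
  No heavy syllable in the domain; default to the penultimate syllable (second from the end) of the domain = syllable 1.
  → primary stress on syllable 1.
Suffixed `pre:.me.ko.do` (4 syllables):
  The final syllable (4, do) is extrametrical; the stress domain is syllables 1–3.
  Weights: 1 pre: L, 2 me L, 3 ko L.
  No heavy syllable in the domain; default to the penultimate syllable (second from the end) of the domain = syllable 2.
  → primary stress on syllable 2.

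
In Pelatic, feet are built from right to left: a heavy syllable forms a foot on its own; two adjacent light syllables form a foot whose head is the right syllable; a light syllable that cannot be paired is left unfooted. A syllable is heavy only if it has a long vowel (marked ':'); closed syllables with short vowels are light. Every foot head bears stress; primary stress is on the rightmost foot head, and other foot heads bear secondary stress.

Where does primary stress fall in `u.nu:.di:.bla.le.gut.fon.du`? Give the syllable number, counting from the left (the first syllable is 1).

8

Weights: 1 u L, 2 nu: H, 3 di: H, 4 bla L, 5 le L, 6 gut L, 7 fon L, 8 du L.
Parse right to left (heavy = foot alone; LL = one foot; stranded L unfooted): u (ˈnu:) (ˈdi:) bla (le.ˈgut) (fon.ˈdu).
Foot heads: 2, 3, 6, 8.
Primary stress on the rightmost head = syllable 8.
Primary stress: syllable 8 → u.nu:.di:.bla.le.gut.fon.ˈdu.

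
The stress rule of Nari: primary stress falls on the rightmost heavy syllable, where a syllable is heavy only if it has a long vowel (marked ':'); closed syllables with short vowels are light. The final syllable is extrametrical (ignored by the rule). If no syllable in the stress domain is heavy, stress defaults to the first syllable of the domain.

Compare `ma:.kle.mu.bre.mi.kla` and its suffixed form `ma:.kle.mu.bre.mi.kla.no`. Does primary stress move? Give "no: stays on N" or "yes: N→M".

Base `ma:.kle.mu.bre.mi.kla` (6 syllables):
  The final syllable (6, kla) is extrametrical; the stress domain is syllables 1–5.
  Weights: 1 ma: H, 2 kle L, 3 mu L, 4 bre L, 5 mi L.
  Heavy syllables in the domain: 1. The rightmost is syllable 1 (ma:).
  → primary stress on syllable 1.
Suffixed `ma:.kle.mu.bre.mi.kla.no` (7 syllables):
  The final syllable (7, no) is extrametrical; the stress domain is syllables 1–6.
  Weights: 1 ma: H, 2 kle L, 3 mu L, 4 bre L, 5 mi L, 6 kla L.
  Heavy syllables in the domain: 1. The rightmost is syllable 1 (ma:).
  → primary stress on syllable 1.

no: stays on 1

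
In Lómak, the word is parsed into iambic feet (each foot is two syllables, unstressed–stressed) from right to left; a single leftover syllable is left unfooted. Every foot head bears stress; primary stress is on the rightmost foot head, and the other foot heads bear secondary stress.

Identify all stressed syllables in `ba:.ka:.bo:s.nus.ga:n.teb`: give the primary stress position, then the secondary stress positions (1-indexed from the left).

primary 6, secondary 2, 4

Parse right to left into iambic (σˈσ) feet: (ba:.ˈka:) (bo:s.ˈnus) (ga:n.ˈteb).
Foot heads (stressed positions): 2, 4, 6.
End Rule Rightmost: primary stress on the rightmost head = syllable 6.
Secondary stress on 2, 4: ba:.ˌka:.bo:s.ˌnus.ga:n.ˈteb.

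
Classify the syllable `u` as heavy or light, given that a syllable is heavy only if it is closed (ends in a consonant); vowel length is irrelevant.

`u`: short vowel, open (no coda). Open (no coda) → light.

light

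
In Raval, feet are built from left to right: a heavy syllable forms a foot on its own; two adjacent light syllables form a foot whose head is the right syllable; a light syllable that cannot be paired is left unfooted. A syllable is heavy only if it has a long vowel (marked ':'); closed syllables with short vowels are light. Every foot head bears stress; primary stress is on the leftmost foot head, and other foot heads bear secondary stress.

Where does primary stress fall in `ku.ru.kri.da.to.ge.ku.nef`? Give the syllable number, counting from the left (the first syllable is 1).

Weights: 1 ku L, 2 ru L, 3 kri L, 4 da L, 5 to L, 6 ge L, 7 ku L, 8 nef L.
Parse left to right (heavy = foot alone; LL = one foot; stranded L unfooted): (ku.ˈru) (kri.ˈda) (to.ˈge) (ku.ˈnef).
Foot heads: 2, 4, 6, 8.
Primary stress on the leftmost head = syllable 2.
Primary stress: syllable 2 → ku.ˈru.kri.da.to.ge.ku.nef.

2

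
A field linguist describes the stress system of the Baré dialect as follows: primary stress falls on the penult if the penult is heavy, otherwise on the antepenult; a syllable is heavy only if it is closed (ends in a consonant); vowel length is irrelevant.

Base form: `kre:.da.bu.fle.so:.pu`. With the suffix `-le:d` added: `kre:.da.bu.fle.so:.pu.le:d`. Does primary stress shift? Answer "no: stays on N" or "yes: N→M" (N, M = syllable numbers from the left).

yes: 4→5

Base `kre:.da.bu.fle.so:.pu` (6 syllables):
  Weights: 4 fle L, 5 so: L, 6 pu L.
  The penult (syllable 5, so:) is light, so stress falls on the antepenult (syllable 4, fle).
  → primary stress on syllable 4.
Suffixed `kre:.da.bu.fle.so:.pu.le:d` (7 syllables):
  Weights: 5 so: L, 6 pu L, 7 le:d H.
  The penult (syllable 6, pu) is light, so stress falls on the antepenult (syllable 5, so:).
  → primary stress on syllable 5.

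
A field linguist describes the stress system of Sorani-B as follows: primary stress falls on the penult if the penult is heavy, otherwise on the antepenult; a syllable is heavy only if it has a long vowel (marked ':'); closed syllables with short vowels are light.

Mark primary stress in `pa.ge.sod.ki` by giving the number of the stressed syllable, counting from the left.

2

Weights: 2 ge L, 3 sod L, 4 ki L.
The penult (syllable 3, sod) is light, so stress falls on the antepenult (syllable 2, ge).
Primary stress: syllable 2 → pa.ˈge.sod.ki.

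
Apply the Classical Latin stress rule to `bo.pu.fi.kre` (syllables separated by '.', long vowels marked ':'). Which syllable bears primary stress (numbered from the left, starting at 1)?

Classical Latin: stress the penult if heavy (long vowel or closed), else the antepenult.
Weights: 2 pu L, 3 fi L, 4 kre L.
The penult (syllable 3, fi) is light, so stress falls on the antepenult (syllable 2, pu).
Stress on syllable 2: bo.ˈpu.fi.kre.

2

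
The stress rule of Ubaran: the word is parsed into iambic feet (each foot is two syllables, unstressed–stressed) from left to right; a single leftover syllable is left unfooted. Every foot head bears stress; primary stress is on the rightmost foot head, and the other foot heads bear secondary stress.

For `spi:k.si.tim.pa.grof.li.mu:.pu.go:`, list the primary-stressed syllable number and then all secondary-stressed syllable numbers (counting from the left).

primary 8, secondary 2, 4, 6

Parse left to right into iambic (σˈσ) feet: (spi:k.ˈsi) (tim.ˈpa) (grof.ˈli) (mu:.ˈpu) go:. Syllable 9 is left unfooted.
Foot heads (stressed positions): 2, 4, 6, 8.
End Rule Rightmost: primary stress on the rightmost head = syllable 8.
Secondary stress on 2, 4, 6: spi:k.ˌsi.tim.ˌpa.grof.ˌli.mu:.ˈpu.go:.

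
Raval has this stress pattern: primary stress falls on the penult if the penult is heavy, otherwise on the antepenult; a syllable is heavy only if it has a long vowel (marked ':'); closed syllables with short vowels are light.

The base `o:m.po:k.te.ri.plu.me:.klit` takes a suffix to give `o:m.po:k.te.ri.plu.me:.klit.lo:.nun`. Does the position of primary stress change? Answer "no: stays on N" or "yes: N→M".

yes: 6→8

Base `o:m.po:k.te.ri.plu.me:.klit` (7 syllables):
  Weights: 5 plu L, 6 me: H, 7 klit L.
  The penult (syllable 6, me:) is heavy, so it takes stress.
  → primary stress on syllable 6.
Suffixed `o:m.po:k.te.ri.plu.me:.klit.lo:.nun` (9 syllables):
  Weights: 7 klit L, 8 lo: H, 9 nun L.
  The penult (syllable 8, lo:) is heavy, so it takes stress.
  → primary stress on syllable 8.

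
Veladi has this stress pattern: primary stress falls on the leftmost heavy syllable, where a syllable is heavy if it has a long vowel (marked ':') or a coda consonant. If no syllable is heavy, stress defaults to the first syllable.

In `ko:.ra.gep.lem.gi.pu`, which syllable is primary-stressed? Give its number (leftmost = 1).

1

Weights: 1 ko: H, 2 ra L, 3 gep H, 4 lem H, 5 gi L, 6 pu L.
Heavy syllables in the domain: 1, 3, 4. The leftmost is syllable 1 (ko:).
Primary stress: syllable 1 → ˈko:.ra.gep.lem.gi.pu.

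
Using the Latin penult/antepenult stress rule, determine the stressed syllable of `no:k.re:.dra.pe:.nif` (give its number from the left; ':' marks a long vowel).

Classical Latin: stress the penult if heavy (long vowel or closed), else the antepenult.
Weights: 3 dra L, 4 pe: H, 5 nif H.
The penult (syllable 4, pe:) is heavy, so it takes stress.
Stress on syllable 4: no:k.re:.dra.ˈpe:.nif.

4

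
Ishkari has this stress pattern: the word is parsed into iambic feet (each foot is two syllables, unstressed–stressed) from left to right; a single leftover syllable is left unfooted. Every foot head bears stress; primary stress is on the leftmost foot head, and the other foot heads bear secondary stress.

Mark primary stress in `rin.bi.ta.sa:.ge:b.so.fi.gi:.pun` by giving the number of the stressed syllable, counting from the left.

2

Parse left to right into iambic (σˈσ) feet: (rin.ˈbi) (ta.ˈsa:) (ge:b.ˈso) (fi.ˈgi:) pun. Syllable 9 is left unfooted.
Foot heads (stressed positions): 2, 4, 6, 8.
End Rule Leftmost: primary stress on the leftmost head = syllable 2.
Primary stress: syllable 2 → rin.ˈbi.ta.sa:.ge:b.so.fi.gi:.pun.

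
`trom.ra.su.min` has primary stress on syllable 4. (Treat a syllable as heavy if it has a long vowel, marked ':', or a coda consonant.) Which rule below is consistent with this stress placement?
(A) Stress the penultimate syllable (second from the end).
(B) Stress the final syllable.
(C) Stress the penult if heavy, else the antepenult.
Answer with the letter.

Rule A → syllable 3 (observed: 4).
Rule B → syllable 4 ✓.
Rule C → syllable 2 (observed: 4).

B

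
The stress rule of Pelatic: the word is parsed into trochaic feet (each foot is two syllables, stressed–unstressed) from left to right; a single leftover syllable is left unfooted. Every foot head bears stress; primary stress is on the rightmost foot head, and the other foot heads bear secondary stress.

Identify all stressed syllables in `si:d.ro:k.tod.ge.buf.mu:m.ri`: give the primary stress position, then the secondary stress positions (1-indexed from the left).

primary 5, secondary 1, 3

Parse left to right into trochaic (ˈσσ) feet: (ˈsi:d.ro:k) (ˈtod.ge) (ˈbuf.mu:m) ri. Syllable 7 is left unfooted.
Foot heads (stressed positions): 1, 3, 5.
End Rule Rightmost: primary stress on the rightmost head = syllable 5.
Secondary stress on 1, 3: ˌsi:d.ro:k.ˌtod.ge.ˈbuf.mu:m.ri.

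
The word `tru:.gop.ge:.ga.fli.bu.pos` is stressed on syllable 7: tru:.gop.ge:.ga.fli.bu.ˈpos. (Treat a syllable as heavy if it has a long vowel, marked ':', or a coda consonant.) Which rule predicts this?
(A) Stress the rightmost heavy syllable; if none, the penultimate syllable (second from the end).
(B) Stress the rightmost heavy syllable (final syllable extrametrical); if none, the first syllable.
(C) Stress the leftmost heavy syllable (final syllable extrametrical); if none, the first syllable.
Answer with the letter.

Rule A → syllable 7 ✓.
Rule B → syllable 3 (observed: 7).
Rule C → syllable 1 (observed: 7).

A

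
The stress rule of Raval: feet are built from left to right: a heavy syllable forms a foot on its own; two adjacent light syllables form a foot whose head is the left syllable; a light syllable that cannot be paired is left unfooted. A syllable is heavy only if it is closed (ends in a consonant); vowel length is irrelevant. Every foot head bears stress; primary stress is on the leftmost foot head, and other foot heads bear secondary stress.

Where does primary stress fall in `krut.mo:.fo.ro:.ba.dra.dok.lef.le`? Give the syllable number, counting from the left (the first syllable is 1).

1

Weights: 1 krut H, 2 mo: L, 3 fo L, 4 ro: L, 5 ba L, 6 dra L, 7 dok H, 8 lef H, 9 le L.
Parse left to right (heavy = foot alone; LL = one foot; stranded L unfooted): (ˈkrut) (ˈmo:.fo) (ˈro:.ba) dra (ˈdok) (ˈlef) le.
Foot heads: 1, 2, 4, 7, 8.
Primary stress on the leftmost head = syllable 1.
Primary stress: syllable 1 → ˈkrut.mo:.fo.ro:.ba.dra.dok.lef.le.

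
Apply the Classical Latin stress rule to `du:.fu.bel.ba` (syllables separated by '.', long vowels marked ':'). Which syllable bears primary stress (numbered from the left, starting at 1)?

3

Classical Latin: stress the penult if heavy (long vowel or closed), else the antepenult.
Weights: 2 fu L, 3 bel H, 4 ba L.
The penult (syllable 3, bel) is heavy, so it takes stress.
Stress on syllable 3: du:.fu.ˈbel.ba.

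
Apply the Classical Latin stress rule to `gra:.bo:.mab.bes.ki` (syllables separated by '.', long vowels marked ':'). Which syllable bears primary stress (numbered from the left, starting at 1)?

4

Classical Latin: stress the penult if heavy (long vowel or closed), else the antepenult.
Weights: 3 mab H, 4 bes H, 5 ki L.
The penult (syllable 4, bes) is heavy, so it takes stress.
Stress on syllable 4: gra:.bo:.mab.ˈbes.ki.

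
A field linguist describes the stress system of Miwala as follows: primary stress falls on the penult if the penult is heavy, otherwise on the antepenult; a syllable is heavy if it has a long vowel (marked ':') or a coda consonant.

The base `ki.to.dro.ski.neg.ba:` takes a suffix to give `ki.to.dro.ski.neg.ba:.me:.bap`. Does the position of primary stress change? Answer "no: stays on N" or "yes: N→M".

yes: 5→7

Base `ki.to.dro.ski.neg.ba:` (6 syllables):
  Weights: 4 ski L, 5 neg H, 6 ba: H.
  The penult (syllable 5, neg) is heavy, so it takes stress.
  → primary stress on syllable 5.
Suffixed `ki.to.dro.ski.neg.ba:.me:.bap` (8 syllables):
  Weights: 6 ba: H, 7 me: H, 8 bap H.
  The penult (syllable 7, me:) is heavy, so it takes stress.
  → primary stress on syllable 7.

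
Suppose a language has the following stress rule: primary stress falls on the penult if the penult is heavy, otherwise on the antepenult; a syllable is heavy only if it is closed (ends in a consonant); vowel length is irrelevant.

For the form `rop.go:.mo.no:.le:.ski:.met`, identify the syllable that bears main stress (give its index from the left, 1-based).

5

Weights: 5 le: L, 6 ski: L, 7 met H.
The penult (syllable 6, ski:) is light, so stress falls on the antepenult (syllable 5, le:).
Primary stress: syllable 5 → rop.go:.mo.no:.ˈle:.ski:.met.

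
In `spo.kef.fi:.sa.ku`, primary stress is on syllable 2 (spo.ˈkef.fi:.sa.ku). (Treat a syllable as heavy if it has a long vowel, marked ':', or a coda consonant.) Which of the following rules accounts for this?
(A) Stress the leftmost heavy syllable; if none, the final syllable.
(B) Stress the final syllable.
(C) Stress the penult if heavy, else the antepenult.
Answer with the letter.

A

Rule A → syllable 2 ✓.
Rule B → syllable 5 (observed: 2).
Rule C → syllable 3 (observed: 2).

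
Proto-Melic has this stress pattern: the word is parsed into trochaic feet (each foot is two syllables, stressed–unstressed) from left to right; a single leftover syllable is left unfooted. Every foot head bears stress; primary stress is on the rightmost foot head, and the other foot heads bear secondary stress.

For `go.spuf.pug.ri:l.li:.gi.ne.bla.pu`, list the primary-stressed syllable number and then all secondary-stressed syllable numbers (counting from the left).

primary 7, secondary 1, 3, 5

Parse left to right into trochaic (ˈσσ) feet: (ˈgo.spuf) (ˈpug.ri:l) (ˈli:.gi) (ˈne.bla) pu. Syllable 9 is left unfooted.
Foot heads (stressed positions): 1, 3, 5, 7.
End Rule Rightmost: primary stress on the rightmost head = syllable 7.
Secondary stress on 1, 3, 5: ˌgo.spuf.ˌpug.ri:l.ˌli:.gi.ˈne.bla.pu.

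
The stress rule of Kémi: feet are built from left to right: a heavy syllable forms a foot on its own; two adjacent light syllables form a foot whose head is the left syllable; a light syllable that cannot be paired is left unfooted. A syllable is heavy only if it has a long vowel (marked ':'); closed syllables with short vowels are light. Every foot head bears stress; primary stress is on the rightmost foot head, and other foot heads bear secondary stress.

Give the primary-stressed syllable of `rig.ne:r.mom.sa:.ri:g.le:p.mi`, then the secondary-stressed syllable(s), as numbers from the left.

primary 6, secondary 2, 4, 5

Weights: 1 rig L, 2 ne:r H, 3 mom L, 4 sa: H, 5 ri:g H, 6 le:p H, 7 mi L.
Parse left to right (heavy = foot alone; LL = one foot; stranded L unfooted): rig (ˈne:r) mom (ˈsa:) (ˈri:g) (ˈle:p) mi.
Foot heads: 2, 4, 5, 6.
Primary stress on the rightmost head = syllable 6.
Secondary stress on 2, 4, 5: rig.ˌne:r.mom.ˌsa:.ˌri:g.ˈle:p.mi.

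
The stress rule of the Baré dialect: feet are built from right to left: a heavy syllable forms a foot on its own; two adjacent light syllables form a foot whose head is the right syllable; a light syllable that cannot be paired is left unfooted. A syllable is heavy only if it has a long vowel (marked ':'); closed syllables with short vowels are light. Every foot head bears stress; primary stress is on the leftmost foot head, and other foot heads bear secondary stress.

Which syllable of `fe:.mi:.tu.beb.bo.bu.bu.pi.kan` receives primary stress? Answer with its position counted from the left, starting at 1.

Weights: 1 fe: H, 2 mi: H, 3 tu L, 4 beb L, 5 bo L, 6 bu L, 7 bu L, 8 pi L, 9 kan L.
Parse right to left (heavy = foot alone; LL = one foot; stranded L unfooted): (ˈfe:) (ˈmi:) tu (beb.ˈbo) (bu.ˈbu) (pi.ˈkan).
Foot heads: 1, 2, 5, 7, 9.
Primary stress on the leftmost head = syllable 1.
Primary stress: syllable 1 → ˈfe:.mi:.tu.beb.bo.bu.bu.pi.kan.

1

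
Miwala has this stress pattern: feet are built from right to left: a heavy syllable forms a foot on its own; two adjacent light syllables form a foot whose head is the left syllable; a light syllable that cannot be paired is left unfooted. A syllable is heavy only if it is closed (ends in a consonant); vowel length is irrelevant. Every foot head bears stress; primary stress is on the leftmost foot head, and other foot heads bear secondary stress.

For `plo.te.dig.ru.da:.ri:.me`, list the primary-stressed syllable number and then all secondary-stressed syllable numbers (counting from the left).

primary 1, secondary 3, 4, 6

Weights: 1 plo L, 2 te L, 3 dig H, 4 ru L, 5 da: L, 6 ri: L, 7 me L.
Parse right to left (heavy = foot alone; LL = one foot; stranded L unfooted): (ˈplo.te) (ˈdig) (ˈru.da:) (ˈri:.me).
Foot heads: 1, 3, 4, 6.
Primary stress on the leftmost head = syllable 1.
Secondary stress on 3, 4, 6: ˈplo.te.ˌdig.ˌru.da:.ˌri:.me.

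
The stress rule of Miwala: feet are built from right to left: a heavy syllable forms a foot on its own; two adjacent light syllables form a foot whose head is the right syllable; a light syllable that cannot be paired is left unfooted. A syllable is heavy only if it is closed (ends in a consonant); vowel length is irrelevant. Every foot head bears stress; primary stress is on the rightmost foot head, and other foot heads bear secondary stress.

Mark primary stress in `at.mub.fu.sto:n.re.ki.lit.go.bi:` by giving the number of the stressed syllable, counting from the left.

Weights: 1 at H, 2 mub H, 3 fu L, 4 sto:n H, 5 re L, 6 ki L, 7 lit H, 8 go L, 9 bi: L.
Parse right to left (heavy = foot alone; LL = one foot; stranded L unfooted): (ˈat) (ˈmub) fu (ˈsto:n) (re.ˈki) (ˈlit) (go.ˈbi:).
Foot heads: 1, 2, 4, 6, 7, 9.
Primary stress on the rightmost head = syllable 9.
Primary stress: syllable 9 → at.mub.fu.sto:n.re.ki.lit.go.ˈbi:.

9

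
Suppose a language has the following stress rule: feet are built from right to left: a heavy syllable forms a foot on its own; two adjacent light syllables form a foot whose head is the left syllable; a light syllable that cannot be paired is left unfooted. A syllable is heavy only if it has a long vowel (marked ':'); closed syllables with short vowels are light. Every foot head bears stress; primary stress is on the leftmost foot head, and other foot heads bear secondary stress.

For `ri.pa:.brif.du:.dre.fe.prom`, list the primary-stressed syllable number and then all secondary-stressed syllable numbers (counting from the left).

Weights: 1 ri L, 2 pa: H, 3 brif L, 4 du: H, 5 dre L, 6 fe L, 7 prom L.
Parse right to left (heavy = foot alone; LL = one foot; stranded L unfooted): ri (ˈpa:) brif (ˈdu:) dre (ˈfe.prom).
Foot heads: 2, 4, 6.
Primary stress on the leftmost head = syllable 2.
Secondary stress on 4, 6: ri.ˈpa:.brif.ˌdu:.dre.ˌfe.prom.

primary 2, secondary 4, 6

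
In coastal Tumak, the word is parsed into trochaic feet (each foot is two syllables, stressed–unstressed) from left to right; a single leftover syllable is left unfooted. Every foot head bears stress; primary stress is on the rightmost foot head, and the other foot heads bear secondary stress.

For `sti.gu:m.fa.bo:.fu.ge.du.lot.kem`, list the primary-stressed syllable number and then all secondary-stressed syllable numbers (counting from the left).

Parse left to right into trochaic (ˈσσ) feet: (ˈsti.gu:m) (ˈfa.bo:) (ˈfu.ge) (ˈdu.lot) kem. Syllable 9 is left unfooted.
Foot heads (stressed positions): 1, 3, 5, 7.
End Rule Rightmost: primary stress on the rightmost head = syllable 7.
Secondary stress on 1, 3, 5: ˌsti.gu:m.ˌfa.bo:.ˌfu.ge.ˈdu.lot.kem.

primary 7, secondary 1, 3, 5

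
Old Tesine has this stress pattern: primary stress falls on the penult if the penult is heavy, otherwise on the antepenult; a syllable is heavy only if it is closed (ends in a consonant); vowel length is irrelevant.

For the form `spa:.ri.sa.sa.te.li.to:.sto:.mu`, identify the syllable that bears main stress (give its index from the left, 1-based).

7

Weights: 7 to: L, 8 sto: L, 9 mu L.
The penult (syllable 8, sto:) is light, so stress falls on the antepenult (syllable 7, to:).
Primary stress: syllable 7 → spa:.ri.sa.sa.te.li.ˈto:.sto:.mu.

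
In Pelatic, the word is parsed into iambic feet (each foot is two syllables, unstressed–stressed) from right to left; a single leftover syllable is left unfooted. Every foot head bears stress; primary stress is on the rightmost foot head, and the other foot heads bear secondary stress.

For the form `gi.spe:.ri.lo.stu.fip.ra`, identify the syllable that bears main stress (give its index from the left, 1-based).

Parse right to left into iambic (σˈσ) feet: gi (spe:.ˈri) (lo.ˈstu) (fip.ˈra). Syllable 1 is left unfooted.
Foot heads (stressed positions): 3, 5, 7.
End Rule Rightmost: primary stress on the rightmost head = syllable 7.
Primary stress: syllable 7 → gi.spe:.ri.lo.stu.fip.ˈra.

7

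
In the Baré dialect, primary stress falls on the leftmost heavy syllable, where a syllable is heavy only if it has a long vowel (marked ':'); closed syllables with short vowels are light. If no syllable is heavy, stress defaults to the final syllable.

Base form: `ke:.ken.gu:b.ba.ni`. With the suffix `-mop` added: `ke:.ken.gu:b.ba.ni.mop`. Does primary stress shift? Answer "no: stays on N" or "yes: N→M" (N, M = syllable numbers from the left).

Base `ke:.ken.gu:b.ba.ni` (5 syllables):
  Weights: 1 ke: H, 2 ken L, 3 gu:b H, 4 ba L, 5 ni L.
  Heavy syllables in the domain: 1, 3. The leftmost is syllable 1 (ke:).
  → primary stress on syllable 1.
Suffixed `ke:.ken.gu:b.ba.ni.mop` (6 syllables):
  Weights: 1 ke: H, 2 ken L, 3 gu:b H, 4 ba L, 5 ni L, 6 mop L.
  Heavy syllables in the domain: 1, 3. The leftmost is syllable 1 (ke:).
  → primary stress on syllable 1.

no: stays on 1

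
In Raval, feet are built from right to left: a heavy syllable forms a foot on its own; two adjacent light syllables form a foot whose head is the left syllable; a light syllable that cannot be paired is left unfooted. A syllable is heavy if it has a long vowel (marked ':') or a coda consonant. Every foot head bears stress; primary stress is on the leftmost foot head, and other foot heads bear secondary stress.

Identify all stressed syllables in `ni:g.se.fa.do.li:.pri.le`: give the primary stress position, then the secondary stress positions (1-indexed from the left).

Weights: 1 ni:g H, 2 se L, 3 fa L, 4 do L, 5 li: H, 6 pri L, 7 le L.
Parse right to left (heavy = foot alone; LL = one foot; stranded L unfooted): (ˈni:g) se (ˈfa.do) (ˈli:) (ˈpri.le).
Foot heads: 1, 3, 5, 6.
Primary stress on the leftmost head = syllable 1.
Secondary stress on 3, 5, 6: ˈni:g.se.ˌfa.do.ˌli:.ˌpri.le.

primary 1, secondary 3, 5, 6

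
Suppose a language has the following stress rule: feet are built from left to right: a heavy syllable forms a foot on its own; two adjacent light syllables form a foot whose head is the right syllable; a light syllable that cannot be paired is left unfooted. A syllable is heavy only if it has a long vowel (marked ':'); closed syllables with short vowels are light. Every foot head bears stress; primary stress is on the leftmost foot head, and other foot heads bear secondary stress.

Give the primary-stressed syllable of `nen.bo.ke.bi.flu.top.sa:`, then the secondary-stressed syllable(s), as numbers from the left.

primary 2, secondary 4, 6, 7

Weights: 1 nen L, 2 bo L, 3 ke L, 4 bi L, 5 flu L, 6 top L, 7 sa: H.
Parse left to right (heavy = foot alone; LL = one foot; stranded L unfooted): (nen.ˈbo) (ke.ˈbi) (flu.ˈtop) (ˈsa:).
Foot heads: 2, 4, 6, 7.
Primary stress on the leftmost head = syllable 2.
Secondary stress on 4, 6, 7: nen.ˈbo.ke.ˌbi.flu.ˌtop.ˌsa:.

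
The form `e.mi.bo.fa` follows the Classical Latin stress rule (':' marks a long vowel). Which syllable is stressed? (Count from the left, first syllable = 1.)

Classical Latin: stress the penult if heavy (long vowel or closed), else the antepenult.
Weights: 2 mi L, 3 bo L, 4 fa L.
The penult (syllable 3, bo) is light, so stress falls on the antepenult (syllable 2, mi).
Stress on syllable 2: e.ˈmi.bo.fa.

2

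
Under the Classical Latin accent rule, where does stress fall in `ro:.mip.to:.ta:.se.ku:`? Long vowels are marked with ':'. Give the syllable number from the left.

Classical Latin: stress the penult if heavy (long vowel or closed), else the antepenult.
Weights: 4 ta: H, 5 se L, 6 ku: H.
The penult (syllable 5, se) is light, so stress falls on the antepenult (syllable 4, ta:).
Stress on syllable 4: ro:.mip.to:.ˈta:.se.ku:.

4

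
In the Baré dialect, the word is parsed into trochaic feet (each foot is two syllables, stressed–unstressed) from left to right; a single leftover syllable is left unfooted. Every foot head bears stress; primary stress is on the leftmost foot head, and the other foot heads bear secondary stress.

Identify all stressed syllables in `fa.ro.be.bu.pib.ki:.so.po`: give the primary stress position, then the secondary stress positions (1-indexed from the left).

Parse left to right into trochaic (ˈσσ) feet: (ˈfa.ro) (ˈbe.bu) (ˈpib.ki:) (ˈso.po).
Foot heads (stressed positions): 1, 3, 5, 7.
End Rule Leftmost: primary stress on the leftmost head = syllable 1.
Secondary stress on 3, 5, 7: ˈfa.ro.ˌbe.bu.ˌpib.ki:.ˌso.po.

primary 1, secondary 3, 5, 7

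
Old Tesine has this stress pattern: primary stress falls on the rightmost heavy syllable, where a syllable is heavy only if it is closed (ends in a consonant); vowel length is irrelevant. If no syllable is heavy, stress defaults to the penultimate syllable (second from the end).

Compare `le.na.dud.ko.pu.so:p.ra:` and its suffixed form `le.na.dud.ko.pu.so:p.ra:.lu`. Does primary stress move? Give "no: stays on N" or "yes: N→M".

Base `le.na.dud.ko.pu.so:p.ra:` (7 syllables):
  Weights: 1 le L, 2 na L, 3 dud H, 4 ko L, 5 pu L, 6 so:p H, 7 ra: L.
  Heavy syllables in the domain: 3, 6. The rightmost is syllable 6 (so:p).
  → primary stress on syllable 6.
Suffixed `le.na.dud.ko.pu.so:p.ra:.lu` (8 syllables):
  Weights: 1 le L, 2 na L, 3 dud H, 4 ko L, 5 pu L, 6 so:p H, 7 ra: L, 8 lu L.
  Heavy syllables in the domain: 3, 6. The rightmost is syllable 6 (so:p).
  → primary stress on syllable 6.

no: stays on 6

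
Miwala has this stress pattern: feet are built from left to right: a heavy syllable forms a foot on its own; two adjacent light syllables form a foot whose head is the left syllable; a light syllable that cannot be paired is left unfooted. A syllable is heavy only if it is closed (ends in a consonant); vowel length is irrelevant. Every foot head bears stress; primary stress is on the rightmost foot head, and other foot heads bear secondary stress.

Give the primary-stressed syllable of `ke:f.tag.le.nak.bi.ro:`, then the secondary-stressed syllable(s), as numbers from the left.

Weights: 1 ke:f H, 2 tag H, 3 le L, 4 nak H, 5 bi L, 6 ro: L.
Parse left to right (heavy = foot alone; LL = one foot; stranded L unfooted): (ˈke:f) (ˈtag) le (ˈnak) (ˈbi.ro:).
Foot heads: 1, 2, 4, 5.
Primary stress on the rightmost head = syllable 5.
Secondary stress on 1, 2, 4: ˌke:f.ˌtag.le.ˌnak.ˈbi.ro:.

primary 5, secondary 1, 2, 4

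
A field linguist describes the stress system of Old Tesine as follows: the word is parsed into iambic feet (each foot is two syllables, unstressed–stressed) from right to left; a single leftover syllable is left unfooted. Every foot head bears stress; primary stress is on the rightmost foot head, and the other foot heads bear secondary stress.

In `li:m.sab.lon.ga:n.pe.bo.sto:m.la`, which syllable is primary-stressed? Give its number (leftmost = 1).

Parse right to left into iambic (σˈσ) feet: (li:m.ˈsab) (lon.ˈga:n) (pe.ˈbo) (sto:m.ˈla).
Foot heads (stressed positions): 2, 4, 6, 8.
End Rule Rightmost: primary stress on the rightmost head = syllable 8.
Primary stress: syllable 8 → li:m.sab.lon.ga:n.pe.bo.sto:m.ˈla.

8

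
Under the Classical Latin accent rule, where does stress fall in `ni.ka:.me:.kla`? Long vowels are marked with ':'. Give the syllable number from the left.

3

Classical Latin: stress the penult if heavy (long vowel or closed), else the antepenult.
Weights: 2 ka: H, 3 me: H, 4 kla L.
The penult (syllable 3, me:) is heavy, so it takes stress.
Stress on syllable 3: ni.ka:.ˈme:.kla.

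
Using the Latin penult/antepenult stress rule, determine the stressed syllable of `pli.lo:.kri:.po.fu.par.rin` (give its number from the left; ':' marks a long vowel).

Classical Latin: stress the penult if heavy (long vowel or closed), else the antepenult.
Weights: 5 fu L, 6 par H, 7 rin H.
The penult (syllable 6, par) is heavy, so it takes stress.
Stress on syllable 6: pli.lo:.kri:.po.fu.ˈpar.rin.

6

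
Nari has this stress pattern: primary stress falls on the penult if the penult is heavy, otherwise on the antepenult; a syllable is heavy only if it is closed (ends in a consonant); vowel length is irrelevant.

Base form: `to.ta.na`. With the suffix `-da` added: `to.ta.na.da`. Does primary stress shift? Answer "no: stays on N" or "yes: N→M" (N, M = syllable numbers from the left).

Base `to.ta.na` (3 syllables):
  Weights: 1 to L, 2 ta L, 3 na L.
  The penult (syllable 2, ta) is light, so stress falls on the antepenult (syllable 1, to).
  → primary stress on syllable 1.
Suffixed `to.ta.na.da` (4 syllables):
  Weights: 2 ta L, 3 na L, 4 da L.
  The penult (syllable 3, na) is light, so stress falls on the antepenult (syllable 2, ta).
  → primary stress on syllable 2.

yes: 1→2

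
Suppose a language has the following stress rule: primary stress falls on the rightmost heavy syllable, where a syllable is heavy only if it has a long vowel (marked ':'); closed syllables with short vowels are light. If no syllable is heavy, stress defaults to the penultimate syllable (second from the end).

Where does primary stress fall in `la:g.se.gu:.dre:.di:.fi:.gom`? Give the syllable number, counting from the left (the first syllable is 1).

6

Weights: 1 la:g H, 2 se L, 3 gu: H, 4 dre: H, 5 di: H, 6 fi: H, 7 gom L.
Heavy syllables in the domain: 1, 3, 4, 5, 6. The rightmost is syllable 6 (fi:).
Primary stress: syllable 6 → la:g.se.gu:.dre:.di:.ˈfi:.gom.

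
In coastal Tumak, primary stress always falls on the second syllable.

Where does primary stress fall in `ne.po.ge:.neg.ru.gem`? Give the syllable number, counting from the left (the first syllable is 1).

The word has 6 syllables; the second syllable is syllable 2 (po).
Primary stress: syllable 2 → ne.ˈpo.ge:.neg.ru.gem.

2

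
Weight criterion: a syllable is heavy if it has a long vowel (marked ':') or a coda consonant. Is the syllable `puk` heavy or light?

`puk`: short vowel, closed (coda /k/). Closed → heavy.

heavy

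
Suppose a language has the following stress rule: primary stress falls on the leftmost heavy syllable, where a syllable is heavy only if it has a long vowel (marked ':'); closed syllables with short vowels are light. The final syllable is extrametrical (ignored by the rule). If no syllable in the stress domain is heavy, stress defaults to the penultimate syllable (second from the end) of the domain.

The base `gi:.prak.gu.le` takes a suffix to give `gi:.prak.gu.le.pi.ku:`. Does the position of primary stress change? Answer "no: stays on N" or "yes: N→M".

Base `gi:.prak.gu.le` (4 syllables):
  The final syllable (4, le) is extrametrical; the stress domain is syllables 1–3.
  Weights: 1 gi: H, 2 prak L, 3 gu L.
  Heavy syllables in the domain: 1. The leftmost is syllable 1 (gi:).
  → primary stress on syllable 1.
Suffixed `gi:.prak.gu.le.pi.ku:` (6 syllables):
  The final syllable (6, ku:) is extrametrical; the stress domain is syllables 1–5.
  Weights: 1 gi: H, 2 prak L, 3 gu L, 4 le L, 5 pi L.
  Heavy syllables in the domain: 1. The leftmost is syllable 1 (gi:).
  → primary stress on syllable 1.

no: stays on 1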